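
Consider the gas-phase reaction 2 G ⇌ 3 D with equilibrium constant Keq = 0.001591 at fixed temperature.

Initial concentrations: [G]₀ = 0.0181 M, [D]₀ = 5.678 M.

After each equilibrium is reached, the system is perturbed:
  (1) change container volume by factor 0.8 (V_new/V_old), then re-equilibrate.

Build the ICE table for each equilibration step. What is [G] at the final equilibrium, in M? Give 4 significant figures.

[G]_eq = 4.541 M

Q₀ = 5.5876e+05 vs Keq = 0.001591 ⇒ Q>K, reverse
Step 1:
                   G          D
  I           0.0181      5.678
  C            3.602     -5.403
  E             3.62     0.2752
  solve Keq expr → x = -1.801; check Q = 0.001591
Then change container volume by factor 0.8 (V_new/V_old).
Step 2:
                   G          D
  I            4.525      0.344
  C          0.01594   -0.02391
  E            4.541     0.3201
  solve Keq expr → x = -0.00797; check Q = 0.001591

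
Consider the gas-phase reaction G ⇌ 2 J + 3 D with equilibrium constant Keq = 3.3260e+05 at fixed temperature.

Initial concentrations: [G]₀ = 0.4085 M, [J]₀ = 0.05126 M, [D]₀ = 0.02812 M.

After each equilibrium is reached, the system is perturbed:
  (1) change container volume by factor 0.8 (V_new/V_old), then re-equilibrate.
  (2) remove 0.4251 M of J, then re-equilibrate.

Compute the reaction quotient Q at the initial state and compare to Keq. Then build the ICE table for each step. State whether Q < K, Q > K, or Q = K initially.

Q₀ = 1.4302e-07 vs Keq = 3.3260e+05 ⇒ Q<K, forward
Step 1:
                   G          J          D
  Initial     0.4085    0.05126    0.02812
  Change     -0.4085      0.817      1.225
  Equil   4.4653e-06     0.8683      1.254
  solve Keq expr → x = 0.4085; check Q = 3.3260e+05
Then change container volume by factor 0.8 (V_new/V_old).
Step 2:
                   G          J          D
  Initial 5.5816e-06      1.085      1.567
  Change  8.0444e-06 -1.6089e-05 -2.4133e-05
  Equil   1.3626e-05      1.085      1.567
  solve Keq expr → x = -8.0444e-06; check Q = 3.3260e+05
Then remove 0.4251 M of J.
Step 3:
                   G          J          D
  Initial 1.3626e-05     0.6602      1.567
  Change  -8.5833e-06 1.7167e-05 2.5750e-05
  Equil   5.0427e-06     0.6602      1.567
  solve Keq expr → x = 8.5833e-06; check Q = 3.3260e+05

Q₀ = 1.4302e-07; Q < K (proceeds forward)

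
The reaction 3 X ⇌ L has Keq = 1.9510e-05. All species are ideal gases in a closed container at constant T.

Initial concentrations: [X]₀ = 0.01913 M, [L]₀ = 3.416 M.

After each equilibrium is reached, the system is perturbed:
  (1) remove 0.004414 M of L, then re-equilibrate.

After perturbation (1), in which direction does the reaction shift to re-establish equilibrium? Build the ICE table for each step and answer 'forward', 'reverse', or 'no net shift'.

Q₀ = 4.8795e+05 vs Keq = 1.9510e-05 ⇒ Q>K, reverse
Step 1:
                    X           L
  I           0.01913       3.416
  C             10.19      -3.395
  E              10.2     0.02073
  solve Keq expr → x = -3.395; check Q = 1.9510e-05
Then remove 0.004414 M of L.
Step 2:
                    X           L
  I              10.2     0.01632
  C            -0.013    0.004335
  E             10.19     0.02066
  solve Keq expr → x = 0.004335; check Q = 1.9510e-05

Direction: forward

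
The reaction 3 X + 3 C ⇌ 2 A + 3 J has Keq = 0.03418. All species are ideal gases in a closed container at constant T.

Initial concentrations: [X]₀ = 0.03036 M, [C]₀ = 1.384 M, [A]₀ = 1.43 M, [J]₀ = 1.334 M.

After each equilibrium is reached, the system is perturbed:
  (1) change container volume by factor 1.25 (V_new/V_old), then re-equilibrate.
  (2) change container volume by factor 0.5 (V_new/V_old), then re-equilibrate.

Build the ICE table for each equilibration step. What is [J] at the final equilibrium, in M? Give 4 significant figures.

Q₀ = 6.5437e+04 vs Keq = 0.03418 ⇒ Q>K, reverse
Step 1:
                  X         C         A         J
  Initial   0.03036     1.384      1.43     1.334
  Change     0.7574    0.7574   -0.5049   -0.7574
  Equil      0.7877     2.141    0.9251    0.5766
  solve Keq expr → x = -0.2525; check Q = 0.03418
Then change container volume by factor 1.25 (V_new/V_old).
Step 2:
                  X         C         A         J
  Initial    0.6302     1.713    0.7401    0.4613
  Change      0.015     0.015     -0.01    -0.015
  Equil      0.6452     1.728    0.7301    0.4463
  solve Keq expr → x = -0.005001; check Q = 0.03418
Then change container volume by factor 0.5 (V_new/V_old).
Step 3:
                  X         C         A         J
  Initial      1.29     3.456      1.46    0.8926
  Change   -0.09388  -0.09388   0.06258   0.09388
  Equil       1.197     3.362     1.523    0.9865
  solve Keq expr → x = 0.03129; check Q = 0.03418

[J]_eq = 0.9865 M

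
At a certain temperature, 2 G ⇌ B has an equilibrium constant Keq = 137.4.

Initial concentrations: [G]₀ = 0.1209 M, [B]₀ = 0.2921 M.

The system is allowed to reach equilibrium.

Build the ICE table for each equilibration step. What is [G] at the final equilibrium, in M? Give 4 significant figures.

[G]_eq = 0.04887 M

Q₀ = 19.98 vs Keq = 137.4 ⇒ Q<K, forward
Step 1:
                  G         B
  init       0.1209    0.2921
  Δ        -0.07203   0.03602
  eq        0.04887    0.3281
  solve Keq expr → x = 0.03602; check Q = 137.4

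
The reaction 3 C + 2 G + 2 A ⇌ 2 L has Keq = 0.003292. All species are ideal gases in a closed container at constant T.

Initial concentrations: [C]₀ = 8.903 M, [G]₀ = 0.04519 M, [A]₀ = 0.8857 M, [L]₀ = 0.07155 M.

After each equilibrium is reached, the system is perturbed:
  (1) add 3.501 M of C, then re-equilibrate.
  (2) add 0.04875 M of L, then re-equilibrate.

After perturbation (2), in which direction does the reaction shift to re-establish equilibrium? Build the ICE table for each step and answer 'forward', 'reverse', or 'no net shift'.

Direction: reverse

Q₀ = 0.004528 vs Keq = 0.003292 ⇒ Q>K, reverse
Step 1:
                  C         G         A         L
  Initial     8.903   0.04519    0.8857   0.07155
  Change   0.006476  0.004318  0.004318 -0.004318
  Equil       8.909   0.04951      0.89   0.06723
  solve Keq expr → x = -0.002159; check Q = 0.003292
Then add 3.501 M of C.
Step 2:
                  C         G         A         L
  Initial     12.41   0.04951      0.89   0.06723
  Change   -0.01945  -0.01297  -0.01297   0.01297
  Equil       12.39   0.03654     0.877    0.0802
  solve Keq expr → x = 0.006484; check Q = 0.003292
Then add 0.04875 M of L.
Step 3:
                  C         G         A         L
  Initial     12.39   0.03654     0.877     0.129
  Change    0.02187   0.01458   0.01458  -0.01458
  Equil       12.41   0.05112    0.8916    0.1144
  solve Keq expr → x = -0.00729; check Q = 0.003292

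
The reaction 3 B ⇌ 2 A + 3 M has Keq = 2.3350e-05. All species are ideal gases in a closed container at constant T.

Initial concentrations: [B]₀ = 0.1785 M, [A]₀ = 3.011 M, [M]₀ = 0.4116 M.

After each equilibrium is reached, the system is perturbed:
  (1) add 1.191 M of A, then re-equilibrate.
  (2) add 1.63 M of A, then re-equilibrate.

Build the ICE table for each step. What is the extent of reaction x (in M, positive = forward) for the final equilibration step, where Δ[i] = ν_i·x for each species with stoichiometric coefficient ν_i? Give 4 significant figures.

x = -4.5621e-04 M

Q₀ = 111.2 vs Keq = 2.3350e-05 ⇒ Q>K, reverse
Step 1:
                   B          A          M
  Initial     0.1785      3.011     0.4116
  Change      0.4031    -0.2687    -0.4031
  Equil       0.5816      2.742   0.008485
  solve Keq expr → x = -0.1344; check Q = 2.3350e-05
Then add 1.191 M of A.
Step 2:
                   B          A          M
  Initial     0.5816      3.933   0.008485
  Change    0.001792  -0.001194  -0.001792
  Equil       0.5834      3.932   0.006694
  solve Keq expr → x = -5.9721e-04; check Q = 2.3350e-05
Then add 1.63 M of A.
Step 3:
                   B          A          M
  Initial     0.5834      5.562   0.006694
  Change    0.001369 -9.1243e-04  -0.001369
  Equil       0.5848      5.561   0.005325
  solve Keq expr → x = -4.5621e-04; check Q = 2.3350e-05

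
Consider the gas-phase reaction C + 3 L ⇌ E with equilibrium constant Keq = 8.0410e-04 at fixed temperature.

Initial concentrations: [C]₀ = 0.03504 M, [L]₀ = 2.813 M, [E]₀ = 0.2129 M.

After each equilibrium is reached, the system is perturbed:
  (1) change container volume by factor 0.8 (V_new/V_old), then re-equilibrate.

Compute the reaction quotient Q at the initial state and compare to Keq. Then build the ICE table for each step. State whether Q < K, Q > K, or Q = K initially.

Q₀ = 0.273; Q > K (proceeds reverse)

Q₀ = 0.273 vs Keq = 8.0410e-04 ⇒ Q>K, reverse
Step 1:
                   C          L          E
  I          0.03504      2.813     0.2129
  C           0.2051     0.6154    -0.2051
  E           0.2402      3.428   0.007782
  solve Keq expr → x = -0.2051; check Q = 8.0410e-04
Then change container volume by factor 0.8 (V_new/V_old).
Step 2:
                   C          L          E
  I           0.3002      4.285   0.009727
  C        -0.008414   -0.02524   0.008414
  E           0.2918       4.26    0.01814
  solve Keq expr → x = 0.008414; check Q = 8.0410e-04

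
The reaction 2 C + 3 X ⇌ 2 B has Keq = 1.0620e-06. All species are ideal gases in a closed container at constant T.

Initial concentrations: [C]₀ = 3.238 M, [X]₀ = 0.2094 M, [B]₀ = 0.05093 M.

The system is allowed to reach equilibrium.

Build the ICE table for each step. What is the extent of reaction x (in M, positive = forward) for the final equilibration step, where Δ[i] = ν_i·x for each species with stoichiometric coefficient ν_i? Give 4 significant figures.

Q₀ = 0.02694 vs Keq = 1.0620e-06 ⇒ Q>K, reverse
Step 1:
                    C           X           B
  I             3.238      0.2094     0.05093
  C           0.05041     0.07562    -0.05041
  E             3.288       0.285  5.1566e-04
  solve Keq expr → x = -0.02521; check Q = 1.0620e-06

x = -0.02521 M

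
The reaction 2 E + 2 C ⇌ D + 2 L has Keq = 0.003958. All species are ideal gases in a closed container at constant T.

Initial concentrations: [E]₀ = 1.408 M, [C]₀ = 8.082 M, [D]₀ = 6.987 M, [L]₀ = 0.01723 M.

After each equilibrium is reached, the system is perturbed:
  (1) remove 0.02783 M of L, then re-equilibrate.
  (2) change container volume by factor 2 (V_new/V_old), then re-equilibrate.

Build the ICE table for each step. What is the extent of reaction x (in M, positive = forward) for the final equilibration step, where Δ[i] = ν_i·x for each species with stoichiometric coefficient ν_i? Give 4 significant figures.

Q₀ = 1.6018e-05 vs Keq = 0.003958 ⇒ Q<K, forward
Step 1:
                  E         C         D         L
  I           1.408     8.082     6.987   0.01723
  C         -0.2064   -0.2064    0.1032    0.2064
  E           1.202     7.876      7.09    0.2236
  solve Keq expr → x = 0.1032; check Q = 0.003958
Then remove 0.02783 M of L.
Step 2:
                  E         C         D         L
  I           1.202     7.876      7.09    0.1958
  C        -0.02278  -0.02278   0.01139   0.02278
  E           1.179     7.853     7.102    0.2185
  solve Keq expr → x = 0.01139; check Q = 0.003958
Then change container volume by factor 2 (V_new/V_old).
Step 3:
                  E         C         D         L
  I          0.5894     3.926     3.551    0.1093
  C         0.02765   0.02765  -0.01383  -0.02765
  E          0.6171     3.954     3.537   0.08162
  solve Keq expr → x = -0.01383; check Q = 0.003958

x = -0.01383 M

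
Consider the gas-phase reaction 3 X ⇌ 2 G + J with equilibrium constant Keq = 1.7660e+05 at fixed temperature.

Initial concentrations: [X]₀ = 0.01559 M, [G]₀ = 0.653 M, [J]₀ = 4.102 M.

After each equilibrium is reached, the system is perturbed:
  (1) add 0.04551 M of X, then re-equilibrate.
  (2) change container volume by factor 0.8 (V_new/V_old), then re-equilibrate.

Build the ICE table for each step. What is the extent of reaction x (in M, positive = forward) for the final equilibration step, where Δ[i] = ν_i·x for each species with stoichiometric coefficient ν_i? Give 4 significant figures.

Q₀ = 4.6162e+05 vs Keq = 1.7660e+05 ⇒ Q>K, reverse
Step 1:
                    X           G           J
  init        0.01559       0.653       4.102
  Δ          0.005797   -0.003865   -0.001932
  eq          0.02139      0.6491         4.1
  solve Keq expr → x = -0.001932; check Q = 1.7660e+05
Then add 0.04551 M of X.
Step 2:
                    X           G           J
  init         0.0669      0.6491         4.1
  Δ          -0.04483     0.02989     0.01494
  eq          0.02207       0.679       4.115
  solve Keq expr → x = 0.01494; check Q = 1.7660e+05
Then change container volume by factor 0.8 (V_new/V_old).
Step 3:
                    X           G           J
  init        0.02758      0.8488       5.144
  Δ                 0           0           0
  eq          0.02758      0.8488       5.144
  solve Keq expr → x = 0; check Q = 1.7660e+05

x = 0 M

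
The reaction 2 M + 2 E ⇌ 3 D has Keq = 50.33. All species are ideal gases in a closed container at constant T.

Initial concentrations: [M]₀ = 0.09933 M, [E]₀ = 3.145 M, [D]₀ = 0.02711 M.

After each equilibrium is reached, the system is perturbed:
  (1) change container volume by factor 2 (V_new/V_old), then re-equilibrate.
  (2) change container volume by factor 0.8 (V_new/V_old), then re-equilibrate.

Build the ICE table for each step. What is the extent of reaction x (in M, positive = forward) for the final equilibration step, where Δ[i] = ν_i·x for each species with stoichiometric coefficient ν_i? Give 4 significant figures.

Q₀ = 2.0417e-04 vs Keq = 50.33 ⇒ Q<K, forward
Step 1:
                   M          E          D
  I          0.09933      3.145    0.02711
  C         -0.09606   -0.09606     0.1441
  E         0.003275      3.049     0.1712
  solve Keq expr → x = 0.04803; check Q = 50.33
Then change container volume by factor 2 (V_new/V_old).
Step 2:
                   M          E          D
  I         0.001637      1.524     0.0856
  C       6.3850e-04 6.3850e-04 -9.5775e-04
  E         0.002276      1.525    0.08464
  solve Keq expr → x = -3.1925e-04; check Q = 50.33
Then change container volume by factor 0.8 (V_new/V_old).
Step 3:
                   M          E          D
  I         0.002845      1.906     0.1058
  C       -2.8454e-04 -2.8454e-04 4.2681e-04
  E          0.00256      1.906     0.1062
  solve Keq expr → x = 1.4227e-04; check Q = 50.33

x = 1.4227e-04 M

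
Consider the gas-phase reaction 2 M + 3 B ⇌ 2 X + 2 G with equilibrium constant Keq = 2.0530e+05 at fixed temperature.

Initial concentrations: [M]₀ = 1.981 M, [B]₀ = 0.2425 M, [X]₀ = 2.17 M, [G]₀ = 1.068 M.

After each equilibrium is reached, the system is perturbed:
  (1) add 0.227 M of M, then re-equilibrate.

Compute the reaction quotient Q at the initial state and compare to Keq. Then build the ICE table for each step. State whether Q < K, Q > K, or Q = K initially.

Q₀ = 95.97 vs Keq = 2.0530e+05 ⇒ Q<K, forward
Step 1:
                  M         B         X         G
  I           1.981    0.2425      2.17     1.068
  C         -0.1466     -0.22    0.1466    0.1466
  E           1.834   0.02255     2.317     1.215
  solve Keq expr → x = 0.07332; check Q = 2.0530e+05
Then add 0.227 M of M.
Step 2:
                  M         B         X         G
  I           2.061   0.02255     2.317     1.215
  C       -0.001107  -0.00166  0.001107  0.001107
  E            2.06   0.02089     2.318     1.216
  solve Keq expr → x = 5.5347e-04; check Q = 2.0530e+05

Q₀ = 95.97; Q < K (proceeds forward)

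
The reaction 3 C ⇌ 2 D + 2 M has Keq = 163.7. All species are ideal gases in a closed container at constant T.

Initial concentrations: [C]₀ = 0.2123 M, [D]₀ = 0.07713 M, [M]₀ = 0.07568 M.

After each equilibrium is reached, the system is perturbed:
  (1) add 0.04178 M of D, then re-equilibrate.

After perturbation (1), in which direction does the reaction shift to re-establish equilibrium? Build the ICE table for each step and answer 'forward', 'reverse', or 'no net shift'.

Direction: reverse

Q₀ = 0.003561 vs Keq = 163.7 ⇒ Q<K, forward
Step 1:
                   C          D          M
  Initial     0.2123    0.07713    0.07568
  Change     -0.1904      0.127      0.127
  Equil      0.02186     0.2041     0.2026
  solve Keq expr → x = 0.06348; check Q = 163.7
Then add 0.04178 M of D.
Step 2:
                   C          D          M
  Initial    0.02186     0.2459     0.2026
  Change     0.00263  -0.001753  -0.001753
  Equil      0.02449     0.2441     0.2009
  solve Keq expr → x = -8.7665e-04; check Q = 163.7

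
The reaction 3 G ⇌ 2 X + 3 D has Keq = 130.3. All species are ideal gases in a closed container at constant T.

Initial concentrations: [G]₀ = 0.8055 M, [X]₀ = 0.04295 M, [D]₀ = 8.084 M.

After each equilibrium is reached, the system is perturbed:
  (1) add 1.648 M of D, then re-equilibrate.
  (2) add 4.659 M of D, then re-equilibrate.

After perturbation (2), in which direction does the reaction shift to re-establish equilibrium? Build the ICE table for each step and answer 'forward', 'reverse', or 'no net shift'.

Direction: reverse

Q₀ = 1.865 vs Keq = 130.3 ⇒ Q<K, forward
Step 1:
                  G         X         D
  Initial    0.8055   0.04295     8.084
  Change    -0.2393    0.1596    0.2393
  Equil      0.5662    0.2025     8.323
  solve Keq expr → x = 0.07978; check Q = 130.3
Then add 1.648 M of D.
Step 2:
                  G         X         D
  Initial    0.5662    0.2025     9.971
  Change    0.04332  -0.02888  -0.04332
  Equil      0.6095    0.1736     9.928
  solve Keq expr → x = -0.01444; check Q = 130.3
Then add 4.659 M of D.
Step 3:
                  G         X         D
  Initial    0.6095    0.1736     14.59
  Change    0.08216  -0.05477  -0.08216
  Equil      0.6916    0.1189      14.5
  solve Keq expr → x = -0.02739; check Q = 130.3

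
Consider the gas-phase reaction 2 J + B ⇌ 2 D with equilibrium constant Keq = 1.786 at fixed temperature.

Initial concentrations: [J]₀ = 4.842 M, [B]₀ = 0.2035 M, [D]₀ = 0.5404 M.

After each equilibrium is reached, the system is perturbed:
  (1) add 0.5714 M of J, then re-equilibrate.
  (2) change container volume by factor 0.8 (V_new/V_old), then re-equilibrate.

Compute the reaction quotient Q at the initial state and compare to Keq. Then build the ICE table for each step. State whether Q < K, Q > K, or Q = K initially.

Q₀ = 0.06121; Q < K (proceeds forward)

Q₀ = 0.06121 vs Keq = 1.786 ⇒ Q<K, forward
Step 1:
                    J           B           D
  init          4.842      0.2035      0.5404
  Δ           -0.3616     -0.1808      0.3616
  eq             4.48     0.02269       0.902
  solve Keq expr → x = 0.1808; check Q = 1.786
Then add 0.5714 M of J.
Step 2:
                    J           B           D
  init          5.052     0.02269       0.902
  Δ         -0.008855   -0.004427    0.008855
  eq            5.043     0.01827      0.9109
  solve Keq expr → x = 0.004427; check Q = 1.786
Then change container volume by factor 0.8 (V_new/V_old).
Step 3:
                    J           B           D
  init          6.304     0.02283       1.139
  Δ         -0.008487   -0.004243    0.008487
  eq            6.295     0.01859       1.147
  solve Keq expr → x = 0.004243; check Q = 1.786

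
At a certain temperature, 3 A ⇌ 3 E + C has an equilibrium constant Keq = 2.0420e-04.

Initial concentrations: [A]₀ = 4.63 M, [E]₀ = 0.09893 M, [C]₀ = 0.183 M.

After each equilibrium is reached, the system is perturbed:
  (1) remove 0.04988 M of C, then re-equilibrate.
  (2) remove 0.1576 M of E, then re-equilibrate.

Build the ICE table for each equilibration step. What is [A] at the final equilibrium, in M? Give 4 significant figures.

Q₀ = 1.7852e-06 vs Keq = 2.0420e-04 ⇒ Q<K, forward
Step 1:
                   A          E          C
  I             4.63    0.09893      0.183
  C          -0.2915     0.2915    0.09717
  E            4.338     0.3904     0.2802
  solve Keq expr → x = 0.09717; check Q = 2.0420e-04
Then remove 0.04988 M of C.
Step 2:
                   A          E          C
  I            4.338     0.3904     0.2303
  C          -0.0204     0.0204   0.006801
  E            4.318     0.4108     0.2371
  solve Keq expr → x = 0.006801; check Q = 2.0420e-04
Then remove 0.1576 M of E.
Step 3:
                   A          E          C
  I            4.318     0.2532     0.2371
  C          -0.1248     0.1248     0.0416
  E            4.193      0.378     0.2787
  solve Keq expr → x = 0.0416; check Q = 2.0420e-04

[A]_eq = 4.193 M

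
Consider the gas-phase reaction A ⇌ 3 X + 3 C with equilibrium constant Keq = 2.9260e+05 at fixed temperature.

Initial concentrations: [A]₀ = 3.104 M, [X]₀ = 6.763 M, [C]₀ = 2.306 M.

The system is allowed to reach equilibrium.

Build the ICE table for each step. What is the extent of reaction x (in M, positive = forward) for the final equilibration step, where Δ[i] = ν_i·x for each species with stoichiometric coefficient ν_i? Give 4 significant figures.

x = 1.515 M

Q₀ = 1222 vs Keq = 2.9260e+05 ⇒ Q<K, forward
Step 1:
                    A           X           C
  Initial       3.104       6.763       2.306
  Change       -1.515       4.545       4.545
  Equil         1.589       11.31       6.851
  solve Keq expr → x = 1.515; check Q = 2.9260e+05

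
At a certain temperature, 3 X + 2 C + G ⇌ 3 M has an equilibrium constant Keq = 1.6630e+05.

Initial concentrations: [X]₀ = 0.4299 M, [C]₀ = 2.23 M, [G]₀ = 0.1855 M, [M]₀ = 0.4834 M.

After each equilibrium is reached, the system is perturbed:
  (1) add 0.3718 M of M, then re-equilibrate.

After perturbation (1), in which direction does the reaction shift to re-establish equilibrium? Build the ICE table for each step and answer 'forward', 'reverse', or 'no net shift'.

Q₀ = 1.541 vs Keq = 1.6630e+05 ⇒ Q<K, forward
Step 1:
                  X         C         G         M
  I          0.4299      2.23    0.1855    0.4834
  C         -0.4023   -0.2682   -0.1341    0.4023
  E         0.02764     1.962   0.05141    0.8857
  solve Keq expr → x = 0.1341; check Q = 1.6630e+05
Then add 0.3718 M of M.
Step 2:
                  X         C         G         M
  I         0.02764     1.962   0.05141     1.257
  C         0.01036  0.006904  0.003452  -0.01036
  E         0.03799     1.969   0.05486     1.247
  solve Keq expr → x = -0.003452; check Q = 1.6630e+05

Direction: reverse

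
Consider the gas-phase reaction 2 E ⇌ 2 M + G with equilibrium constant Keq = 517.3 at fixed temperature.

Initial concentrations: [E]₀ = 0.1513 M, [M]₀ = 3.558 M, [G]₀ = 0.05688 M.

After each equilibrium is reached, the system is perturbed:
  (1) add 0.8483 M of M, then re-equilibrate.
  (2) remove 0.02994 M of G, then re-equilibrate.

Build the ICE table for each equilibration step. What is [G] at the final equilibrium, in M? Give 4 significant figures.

Q₀ = 31.46 vs Keq = 517.3 ⇒ Q<K, forward
Step 1:
                   E          M          G
  Initial     0.1513      3.558    0.05688
  Change    -0.09887    0.09887    0.04944
  Equil      0.05243      3.657     0.1063
  solve Keq expr → x = 0.04944; check Q = 517.3
Then add 0.8483 M of M.
Step 2:
                   E          M          G
  Initial    0.05243      4.505     0.1063
  Change     0.01041   -0.01041  -0.005207
  Equil      0.06284      4.495     0.1011
  solve Keq expr → x = -0.005207; check Q = 517.3
Then remove 0.02994 M of G.
Step 3:
                   E          M          G
  Initial    0.06284      4.495    0.07117
  Change    -0.00847    0.00847   0.004235
  Equil      0.05437      4.503    0.07541
  solve Keq expr → x = 0.004235; check Q = 517.3

[G]_eq = 0.07541 M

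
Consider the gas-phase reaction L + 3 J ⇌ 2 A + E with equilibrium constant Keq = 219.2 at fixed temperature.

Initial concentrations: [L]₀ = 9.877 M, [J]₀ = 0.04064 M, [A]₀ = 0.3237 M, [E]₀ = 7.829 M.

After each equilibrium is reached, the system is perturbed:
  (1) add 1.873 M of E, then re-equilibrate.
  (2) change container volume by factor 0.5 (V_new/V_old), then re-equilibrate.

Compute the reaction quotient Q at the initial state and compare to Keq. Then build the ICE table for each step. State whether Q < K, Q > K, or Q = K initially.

Q₀ = 1237 vs Keq = 219.2 ⇒ Q>K, reverse
Step 1:
                  L         J         A         E
  Initial     9.877   0.04064    0.3237     7.829
  Change   0.009594   0.02878  -0.01919 -0.009594
  Equil       9.887   0.06942    0.3045     7.819
  solve Keq expr → x = -0.009594; check Q = 219.2
Then add 1.873 M of E.
Step 2:
                  L         J         A         E
  Initial     9.887   0.06942    0.3045     9.692
  Change   0.001546  0.004638 -0.003092 -0.001546
  Equil       9.888   0.07406    0.3014     9.691
  solve Keq expr → x = -0.001546; check Q = 219.2
Then change container volume by factor 0.5 (V_new/V_old).
Step 3:
                  L         J         A         E
  Initial     19.78    0.1481    0.6028     19.38
  Change  -0.009365   -0.0281   0.01873  0.009365
  Equil       19.77      0.12    0.6216     19.39
  solve Keq expr → x = 0.009365; check Q = 219.2

Q₀ = 1237; Q > K (proceeds reverse)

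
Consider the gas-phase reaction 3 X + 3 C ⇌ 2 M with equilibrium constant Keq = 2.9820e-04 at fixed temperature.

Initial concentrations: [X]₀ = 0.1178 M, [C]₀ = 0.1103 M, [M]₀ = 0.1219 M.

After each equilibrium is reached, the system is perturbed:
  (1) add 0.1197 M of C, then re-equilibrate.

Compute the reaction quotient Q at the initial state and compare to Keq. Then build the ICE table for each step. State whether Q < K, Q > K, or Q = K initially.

Q₀ = 6774; Q > K (proceeds reverse)

Q₀ = 6774 vs Keq = 2.9820e-04 ⇒ Q>K, reverse
Step 1:
                  X         C         M
  init       0.1178    0.1103    0.1219
  Δ          0.1822    0.1822   -0.1215
  eq            0.3    0.2925 4.4877e-04
  solve Keq expr → x = -0.06073; check Q = 2.9820e-04
Then add 0.1197 M of C.
Step 2:
                  X         C         M
  init          0.3    0.4122 4.4877e-04
  Δ       -4.4865e-04 -4.4865e-04 2.9910e-04
  eq         0.2995    0.4117 7.4787e-04
  solve Keq expr → x = 1.4955e-04; check Q = 2.9820e-04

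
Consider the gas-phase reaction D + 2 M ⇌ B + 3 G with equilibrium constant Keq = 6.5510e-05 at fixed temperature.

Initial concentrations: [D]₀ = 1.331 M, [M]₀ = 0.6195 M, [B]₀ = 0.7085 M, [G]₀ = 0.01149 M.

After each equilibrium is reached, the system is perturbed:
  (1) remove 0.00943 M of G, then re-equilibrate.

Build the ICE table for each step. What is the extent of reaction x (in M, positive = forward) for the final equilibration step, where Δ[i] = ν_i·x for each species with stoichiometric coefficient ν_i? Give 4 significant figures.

x = 0.003039 M

Q₀ = 2.1040e-06 vs Keq = 6.5510e-05 ⇒ Q<K, forward
Step 1:
                    D           M           B           G
  Initial       1.331      0.6195      0.7085     0.01149
  Change    -0.007945    -0.01589    0.007945     0.02383
  Equil         1.323      0.6036      0.7164     0.03532
  solve Keq expr → x = 0.007945; check Q = 6.5510e-05
Then remove 0.00943 M of G.
Step 2:
                    D           M           B           G
  Initial       1.323      0.6036      0.7164     0.02589
  Change    -0.003039   -0.006077    0.003039    0.009116
  Equil          1.32      0.5975      0.7195     0.03501
  solve Keq expr → x = 0.003039; check Q = 6.5510e-05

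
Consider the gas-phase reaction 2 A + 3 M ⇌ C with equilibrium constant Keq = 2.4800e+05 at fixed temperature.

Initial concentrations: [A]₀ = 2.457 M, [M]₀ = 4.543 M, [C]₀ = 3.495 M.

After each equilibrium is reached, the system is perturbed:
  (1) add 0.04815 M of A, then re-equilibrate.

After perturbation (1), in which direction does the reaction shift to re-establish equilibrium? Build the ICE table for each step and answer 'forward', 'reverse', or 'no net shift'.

Q₀ = 0.006175 vs Keq = 2.4800e+05 ⇒ Q<K, forward
Step 1:
                   A          M          C
  I            2.457      4.543      3.495
  C           -2.452     -3.677      1.226
  E         0.005417     0.8656      4.721
  solve Keq expr → x = 1.226; check Q = 2.4800e+05
Then add 0.04815 M of A.
Step 2:
                   A          M          C
  I          0.05357     0.8656      4.721
  C         -0.04739   -0.07109     0.0237
  E         0.006176     0.7945      4.744
  solve Keq expr → x = 0.0237; check Q = 2.4800e+05

Direction: forward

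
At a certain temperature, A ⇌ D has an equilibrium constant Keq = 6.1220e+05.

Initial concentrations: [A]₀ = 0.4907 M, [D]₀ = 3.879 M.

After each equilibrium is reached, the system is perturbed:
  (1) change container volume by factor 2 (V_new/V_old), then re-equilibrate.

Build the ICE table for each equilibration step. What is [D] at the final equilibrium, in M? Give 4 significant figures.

Q₀ = 7.905 vs Keq = 6.1220e+05 ⇒ Q<K, forward
Step 1:
                   A          D
  I           0.4907      3.879
  C          -0.4907     0.4907
  E       7.1377e-06       4.37
  solve Keq expr → x = 0.4907; check Q = 6.1220e+05
Then change container volume by factor 2 (V_new/V_old).
Step 2:
                   A          D
  I       3.5688e-06      2.185
  C                0          0
  E       3.5688e-06      2.185
  solve Keq expr → x = 0; check Q = 6.1220e+05

[D]_eq = 2.185 M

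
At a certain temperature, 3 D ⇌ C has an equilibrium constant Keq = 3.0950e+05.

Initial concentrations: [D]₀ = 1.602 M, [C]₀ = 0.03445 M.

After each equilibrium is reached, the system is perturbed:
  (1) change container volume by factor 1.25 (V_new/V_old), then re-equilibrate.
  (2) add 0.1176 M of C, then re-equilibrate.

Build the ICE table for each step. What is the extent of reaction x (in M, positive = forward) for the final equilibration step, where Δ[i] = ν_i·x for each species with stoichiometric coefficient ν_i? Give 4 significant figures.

x = -3.0273e-04 M

Q₀ = 0.008379 vs Keq = 3.0950e+05 ⇒ Q<K, forward
Step 1:
                  D         C
  init        1.602   0.03445
  Δ           -1.59    0.5299
  eq        0.01222    0.5644
  solve Keq expr → x = 0.5299; check Q = 3.0950e+05
Then change container volume by factor 1.25 (V_new/V_old).
Step 2:
                  D         C
  init     0.009774    0.4515
  Δ        0.001563 -5.2110e-04
  eq        0.01134     0.451
  solve Keq expr → x = -5.2110e-04; check Q = 3.0950e+05
Then add 0.1176 M of C.
Step 3:
                  D         C
  init      0.01134    0.5686
  Δ       9.0820e-04 -3.0273e-04
  eq        0.01225    0.5683
  solve Keq expr → x = -3.0273e-04; check Q = 3.0950e+05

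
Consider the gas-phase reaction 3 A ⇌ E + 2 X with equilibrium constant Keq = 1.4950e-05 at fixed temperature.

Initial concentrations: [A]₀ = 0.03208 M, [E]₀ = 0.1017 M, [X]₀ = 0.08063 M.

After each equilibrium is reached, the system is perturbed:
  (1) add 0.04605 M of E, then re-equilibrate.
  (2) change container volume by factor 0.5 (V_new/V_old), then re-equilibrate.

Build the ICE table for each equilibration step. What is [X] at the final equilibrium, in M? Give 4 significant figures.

[X]_eq = 0.001396 M

Q₀ = 20.03 vs Keq = 1.4950e-05 ⇒ Q>K, reverse
Step 1:
                    A           E           X
  Initial     0.03208      0.1017     0.08063
  Change       0.1196    -0.03986    -0.07971
  Equil        0.1516     0.06184  9.1817e-04
  solve Keq expr → x = -0.03986; check Q = 1.4950e-05
Then add 0.04605 M of E.
Step 2:
                    A           E           X
  Initial      0.1516      0.1079  9.1817e-04
  Change   3.3060e-04 -1.1020e-04 -2.2040e-04
  Equil         0.152      0.1078  6.9778e-04
  solve Keq expr → x = -1.1020e-04; check Q = 1.4950e-05
Then change container volume by factor 0.5 (V_new/V_old).
Step 3:
                    A           E           X
  Initial       0.304      0.2156    0.001396
  Change            0           0           0
  Equil         0.304      0.2156    0.001396
  solve Keq expr → x = 0; check Q = 1.4950e-05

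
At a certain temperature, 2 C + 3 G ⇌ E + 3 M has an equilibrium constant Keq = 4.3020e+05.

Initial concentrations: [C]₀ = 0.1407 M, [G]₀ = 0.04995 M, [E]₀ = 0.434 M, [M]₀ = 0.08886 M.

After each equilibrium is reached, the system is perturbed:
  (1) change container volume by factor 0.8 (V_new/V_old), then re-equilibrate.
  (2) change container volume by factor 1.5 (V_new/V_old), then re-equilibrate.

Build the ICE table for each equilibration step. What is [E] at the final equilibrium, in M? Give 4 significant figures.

Q₀ = 123.4 vs Keq = 4.3020e+05 ⇒ Q<K, forward
Step 1:
                  C         G         E         M
  I          0.1407   0.04995     0.434   0.08886
  C        -0.02941  -0.04412   0.01471   0.04412
  E          0.1113  0.005829    0.4487     0.133
  solve Keq expr → x = 0.01471; check Q = 4.3020e+05
Then change container volume by factor 0.8 (V_new/V_old).
Step 2:
                  C         G         E         M
  I          0.1391  0.007286    0.5609    0.1662
  C       -3.2733e-04 -4.9099e-04 1.6366e-04 4.9099e-04
  E          0.1388  0.006795     0.561    0.1667
  solve Keq expr → x = 1.6366e-04; check Q = 4.3020e+05
Then change container volume by factor 1.5 (V_new/V_old).
Step 3:
                  C         G         E         M
  I         0.09252   0.00453     0.374    0.1111
  C       4.0737e-04 6.1105e-04 -2.0368e-04 -6.1105e-04
  E         0.09293  0.005141    0.3738    0.1105
  solve Keq expr → x = -2.0368e-04; check Q = 4.3020e+05

[E]_eq = 0.3738 M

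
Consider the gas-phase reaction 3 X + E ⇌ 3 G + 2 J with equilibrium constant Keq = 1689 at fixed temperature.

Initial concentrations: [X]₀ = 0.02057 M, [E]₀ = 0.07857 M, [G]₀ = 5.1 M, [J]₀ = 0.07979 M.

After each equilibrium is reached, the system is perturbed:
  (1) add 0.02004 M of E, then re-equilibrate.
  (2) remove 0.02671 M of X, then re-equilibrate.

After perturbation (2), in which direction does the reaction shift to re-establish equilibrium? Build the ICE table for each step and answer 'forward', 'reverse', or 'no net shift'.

Direction: reverse

Q₀ = 1.2349e+06 vs Keq = 1689 ⇒ Q>K, reverse
Step 1:
                   X          E          G          J
  I          0.02057    0.07857        5.1    0.07979
  C          0.07113    0.02371   -0.07113   -0.04742
  E           0.0917     0.1023      5.029    0.03237
  solve Keq expr → x = -0.02371; check Q = 1689
Then add 0.02004 M of E.
Step 2:
                   X          E          G          J
  I           0.0917     0.1223      5.029    0.03237
  C        -0.002333 -7.7756e-04   0.002333   0.001555
  E          0.08937     0.1215      5.031    0.03392
  solve Keq expr → x = 7.7756e-04; check Q = 1689
Then remove 0.02671 M of X.
Step 3:
                   X          E          G          J
  I          0.06266     0.1215      5.031    0.03392
  C           0.0116   0.003866    -0.0116  -0.007733
  E          0.07426     0.1254       5.02    0.02619
  solve Keq expr → x = -0.003866; check Q = 1689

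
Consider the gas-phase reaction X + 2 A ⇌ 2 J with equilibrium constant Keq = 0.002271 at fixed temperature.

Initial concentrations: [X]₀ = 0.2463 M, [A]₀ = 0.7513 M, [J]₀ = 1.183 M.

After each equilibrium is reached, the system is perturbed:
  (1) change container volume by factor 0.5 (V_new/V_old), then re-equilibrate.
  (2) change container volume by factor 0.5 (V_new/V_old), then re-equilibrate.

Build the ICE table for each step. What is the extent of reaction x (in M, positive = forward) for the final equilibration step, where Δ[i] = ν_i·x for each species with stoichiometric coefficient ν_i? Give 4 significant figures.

x = 0.07963 M

Q₀ = 10.07 vs Keq = 0.002271 ⇒ Q>K, reverse
Step 1:
                   X          A          J
  init        0.2463     0.7513      1.183
  Δ            0.552      1.104     -1.104
  eq          0.7983      1.855      0.079
  solve Keq expr → x = -0.552; check Q = 0.002271
Then change container volume by factor 0.5 (V_new/V_old).
Step 2:
                   X          A          J
  init         1.597      3.711      0.158
  Δ         -0.02989   -0.05978    0.05978
  eq           1.567      3.651     0.2178
  solve Keq expr → x = 0.02989; check Q = 0.002271
Then change container volume by factor 0.5 (V_new/V_old).
Step 3:
                   X          A          J
  init         3.133      7.302     0.4355
  Δ         -0.07963    -0.1593     0.1593
  eq           3.054      7.142     0.5948
  solve Keq expr → x = 0.07963; check Q = 0.002271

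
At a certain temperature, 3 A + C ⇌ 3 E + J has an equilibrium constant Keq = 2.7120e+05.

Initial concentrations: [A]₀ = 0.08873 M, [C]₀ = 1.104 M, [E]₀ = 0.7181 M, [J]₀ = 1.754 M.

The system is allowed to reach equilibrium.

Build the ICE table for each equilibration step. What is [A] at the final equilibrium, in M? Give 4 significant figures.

Q₀ = 842.2 vs Keq = 2.7120e+05 ⇒ Q<K, forward
Step 1:
                  A         C         E         J
  init      0.08873     1.104    0.7181     1.754
  Δ        -0.07427  -0.02476   0.07427   0.02476
  eq        0.01446     1.079    0.7924     1.779
  solve Keq expr → x = 0.02476; check Q = 2.7120e+05

[A]_eq = 0.01446 M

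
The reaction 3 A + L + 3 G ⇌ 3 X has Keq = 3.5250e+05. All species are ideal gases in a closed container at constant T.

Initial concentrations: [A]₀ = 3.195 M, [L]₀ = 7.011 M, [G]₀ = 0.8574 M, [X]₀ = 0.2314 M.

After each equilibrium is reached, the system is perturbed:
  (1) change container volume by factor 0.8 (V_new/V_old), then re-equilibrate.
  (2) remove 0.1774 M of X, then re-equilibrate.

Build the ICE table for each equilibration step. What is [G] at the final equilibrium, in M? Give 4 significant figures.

Q₀ = 8.5970e-05 vs Keq = 3.5250e+05 ⇒ Q<K, forward
Step 1:
                  A         L         G         X
  I           3.195     7.011    0.8574    0.2314
  C         -0.8539   -0.2846   -0.8539    0.8539
  E           2.341     6.726  0.003477     1.085
  solve Keq expr → x = 0.2846; check Q = 3.5250e+05
Then change container volume by factor 0.8 (V_new/V_old).
Step 2:
                  A         L         G         X
  I           2.926     8.408  0.004346     1.357
  C       -0.001114 -3.7148e-04 -0.001114  0.001114
  E           2.925     8.408  0.003231     1.358
  solve Keq expr → x = 3.7148e-04; check Q = 3.5250e+05
Then remove 0.1774 M of X.
Step 3:
                  A         L         G         X
  I           2.925     8.408  0.003231      1.18
  C       -4.2078e-04 -1.4026e-04 -4.2078e-04 4.2078e-04
  E           2.925     8.407  0.002811     1.181
  solve Keq expr → x = 1.4026e-04; check Q = 3.5250e+05

[G]_eq = 0.002811 M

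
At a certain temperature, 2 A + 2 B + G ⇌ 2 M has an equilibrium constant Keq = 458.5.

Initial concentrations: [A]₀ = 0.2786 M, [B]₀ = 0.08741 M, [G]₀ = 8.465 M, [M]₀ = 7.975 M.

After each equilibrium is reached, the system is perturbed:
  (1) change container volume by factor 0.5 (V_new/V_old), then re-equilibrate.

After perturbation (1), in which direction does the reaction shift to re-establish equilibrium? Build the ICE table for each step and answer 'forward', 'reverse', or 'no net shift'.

Q₀ = 1.2669e+04 vs Keq = 458.5 ⇒ Q>K, reverse
Step 1:
                   A          B          G          M
  init        0.2786    0.08741      8.465      7.975
  Δ           0.1824     0.1824    0.09122    -0.1824
  eq           0.461     0.2699      8.556      7.793
  solve Keq expr → x = -0.09122; check Q = 458.5
Then change container volume by factor 0.5 (V_new/V_old).
Step 2:
                   A          B          G          M
  init        0.9221     0.5397      17.11      15.59
  Δ          -0.2659    -0.2659     -0.133     0.2659
  eq          0.6562     0.2738      16.98      15.85
  solve Keq expr → x = 0.133; check Q = 458.5

Direction: forward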